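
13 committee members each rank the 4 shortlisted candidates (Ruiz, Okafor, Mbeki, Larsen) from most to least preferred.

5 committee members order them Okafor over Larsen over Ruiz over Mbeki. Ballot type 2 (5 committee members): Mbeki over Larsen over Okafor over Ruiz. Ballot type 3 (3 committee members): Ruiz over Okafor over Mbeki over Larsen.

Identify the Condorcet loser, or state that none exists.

Head-to-head results (13 committee members):
Ruiz vs Okafor: Okafor wins 10–3.
Ruiz vs Mbeki: 5+3 = 8 for Ruiz, 5 for Mbeki — Ruiz by 8–5.
Ruiz vs Larsen: Larsen, 10–3.
Okafor–Mbeki: Okafor 8–5.
Okafor vs Larsen: 8 to 5, Okafor.
Mbeki vs Larsen: 5+3 = 8 for Mbeki, 5 for Larsen — Mbeki by 8–5.
Every candidate wins at least one matchup (Ruiz beats Mbeki; Okafor beats Ruiz; Mbeki beats Larsen; Larsen beats Ruiz), so there is no Condorcet loser.

none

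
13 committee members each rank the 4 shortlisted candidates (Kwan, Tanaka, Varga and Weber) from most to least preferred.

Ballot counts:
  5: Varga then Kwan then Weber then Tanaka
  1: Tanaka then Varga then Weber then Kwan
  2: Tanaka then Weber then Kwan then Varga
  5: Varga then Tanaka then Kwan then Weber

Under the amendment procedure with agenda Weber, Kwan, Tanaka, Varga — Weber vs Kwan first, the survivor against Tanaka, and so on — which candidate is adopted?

Round 1: Weber vs Kwan — 3–10, Kwan advances.
Round 2: Kwan vs Tanaka — 5–8, Tanaka advances.
Round 3: Tanaka vs Varga — 3–10, Varga advances.
Varga survives the agenda.

Varga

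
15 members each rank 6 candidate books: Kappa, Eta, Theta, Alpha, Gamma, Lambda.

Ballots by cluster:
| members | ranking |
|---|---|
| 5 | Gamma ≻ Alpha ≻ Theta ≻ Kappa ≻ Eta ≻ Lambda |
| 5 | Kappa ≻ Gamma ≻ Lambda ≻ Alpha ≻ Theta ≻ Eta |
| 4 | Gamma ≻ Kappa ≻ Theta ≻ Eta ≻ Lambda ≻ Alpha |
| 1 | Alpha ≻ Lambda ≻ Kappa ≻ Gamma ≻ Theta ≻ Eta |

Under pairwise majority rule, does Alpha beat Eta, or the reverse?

Ballots ranking Alpha above Eta: 5 + 5 + 1 = 11.
Ballots ranking Eta above Alpha: 15 − 11 = 4.
Alpha wins the head-to-head 11–4.

Alpha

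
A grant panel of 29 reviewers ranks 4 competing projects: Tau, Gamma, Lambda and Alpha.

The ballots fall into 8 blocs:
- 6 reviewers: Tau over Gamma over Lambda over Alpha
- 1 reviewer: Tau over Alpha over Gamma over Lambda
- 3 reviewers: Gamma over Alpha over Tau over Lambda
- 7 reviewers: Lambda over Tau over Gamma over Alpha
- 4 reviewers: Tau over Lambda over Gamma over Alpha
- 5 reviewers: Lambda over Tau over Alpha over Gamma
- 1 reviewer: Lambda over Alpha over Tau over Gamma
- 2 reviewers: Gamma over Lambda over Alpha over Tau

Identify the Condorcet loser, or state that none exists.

Alpha

Head-to-head results (29 reviewers):
Tau vs Gamma: 6+1+7+4+5+1 = 24 for Tau, 5 for Gamma — Tau by 24–5.
Tau vs Lambda: Lambda, 15–14.
Tau vs Alpha: 23 to 6, Tau.
Gamma vs Lambda: Gamma is ranked higher on 6+1+3+2 = 12 ballots, Lambda on 17. Lambda wins 17–12.
Gamma vs Alpha: 22 to 7, Gamma.
Lambda vs Alpha: Lambda preferred on 6+7+4+5+1+2 = 25 ballots; Lambda wins 25–4.
Only Alpha has no wins; Alpha is the Condorcet loser.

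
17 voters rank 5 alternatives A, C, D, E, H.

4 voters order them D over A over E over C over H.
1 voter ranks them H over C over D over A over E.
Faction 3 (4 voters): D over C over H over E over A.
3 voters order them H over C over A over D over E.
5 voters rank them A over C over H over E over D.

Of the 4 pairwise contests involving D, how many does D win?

2

D against each rival (17 voters):
D vs A: D preferred on 4+1+4 = 9 ballots; D wins 9–8.
D vs C: C wins 9–8.
D vs E: D, 12–5.
D vs H: 4+4 = 8 for D, 9 for H — H by 9–8.
D beats A, E; loses to C, H — 2 pairwise wins.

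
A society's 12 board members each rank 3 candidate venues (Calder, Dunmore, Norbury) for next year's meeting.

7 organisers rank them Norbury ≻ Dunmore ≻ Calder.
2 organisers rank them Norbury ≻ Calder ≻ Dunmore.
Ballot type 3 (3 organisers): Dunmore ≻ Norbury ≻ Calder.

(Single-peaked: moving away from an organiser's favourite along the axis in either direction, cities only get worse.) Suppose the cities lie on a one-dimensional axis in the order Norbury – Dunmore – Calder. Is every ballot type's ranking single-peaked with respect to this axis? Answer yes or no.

Axis positions: Norbury=1, Dunmore=2, Calder=3.
Ballot type 1 (peak Norbury at position 1): ranking walks positions 1-2-3, expanding outward from the peak — single-peaked.
Ballot type 2: ranking walks positions 1-3-2; Calder is ranked above Dunmore even though Dunmore lies between Calder and the peak Norbury on the axis — preferences dip and rise again. Not single-peaked.
Ballot type 3 (peak Dunmore at position 2): ranking walks positions 2-1-3, expanding outward from the peak — single-peaked.
Ballot type 2 violates single-peakedness, so the profile is not single-peaked on this axis.

no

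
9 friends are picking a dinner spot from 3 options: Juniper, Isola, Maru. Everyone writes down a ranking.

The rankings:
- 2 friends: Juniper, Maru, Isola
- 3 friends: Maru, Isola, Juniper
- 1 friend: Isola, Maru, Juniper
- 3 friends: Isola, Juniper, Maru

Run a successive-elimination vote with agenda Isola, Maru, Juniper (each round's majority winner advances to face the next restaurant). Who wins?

Juniper

Round 1: Isola vs Maru — 4–5, Maru advances.
Round 2: Maru vs Juniper — 4–5, Juniper advances.
Juniper survives the agenda.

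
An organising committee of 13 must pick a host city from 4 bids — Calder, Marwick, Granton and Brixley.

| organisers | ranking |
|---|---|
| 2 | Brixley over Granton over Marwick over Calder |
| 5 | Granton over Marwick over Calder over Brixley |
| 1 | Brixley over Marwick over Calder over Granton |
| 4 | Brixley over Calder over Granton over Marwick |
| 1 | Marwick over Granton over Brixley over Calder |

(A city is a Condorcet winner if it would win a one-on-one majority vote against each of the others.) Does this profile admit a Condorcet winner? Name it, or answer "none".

Pairwise majorities:
Calder vs Marwick: 4 to 9, Marwick.
Calder vs Granton: Calder is ranked higher on 1+4 = 5 ballots, Granton on 8. Granton wins 8–5.
Calder vs Brixley: Calder preferred on 5 ballots; Brixley wins 8–5.
Marwick vs Granton: Marwick is ranked higher on 1+1 = 2 ballots, Granton on 11. Granton wins 11–2.
Marwick vs Brixley: Marwick preferred on 5+1 = 6 ballots; Brixley wins 7–6.
Granton vs Brixley: 5+1 = 6 for Granton, 7 for Brixley — Brixley by 7–6.
Brixley beats each of Calder, Marwick, Granton — Brixley is the Condorcet winner.

Brixley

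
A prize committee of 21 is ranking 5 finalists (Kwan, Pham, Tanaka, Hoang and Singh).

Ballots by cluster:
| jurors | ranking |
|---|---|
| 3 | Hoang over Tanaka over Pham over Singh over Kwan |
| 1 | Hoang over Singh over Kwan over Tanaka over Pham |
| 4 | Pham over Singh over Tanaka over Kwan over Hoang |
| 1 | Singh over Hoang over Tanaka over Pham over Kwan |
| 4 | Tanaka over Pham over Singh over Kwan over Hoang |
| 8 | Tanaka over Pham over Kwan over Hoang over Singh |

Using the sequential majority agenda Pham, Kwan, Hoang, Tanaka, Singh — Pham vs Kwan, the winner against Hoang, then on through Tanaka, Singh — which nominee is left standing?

Round 1: Pham vs Kwan — 20–1, Pham advances.
Round 2: Pham vs Hoang — 16–5, Pham advances.
Round 3: Pham vs Tanaka — 4–17, Tanaka advances.
Round 4: Tanaka vs Singh — 15–6, Tanaka advances.
Tanaka survives the agenda.

Tanaka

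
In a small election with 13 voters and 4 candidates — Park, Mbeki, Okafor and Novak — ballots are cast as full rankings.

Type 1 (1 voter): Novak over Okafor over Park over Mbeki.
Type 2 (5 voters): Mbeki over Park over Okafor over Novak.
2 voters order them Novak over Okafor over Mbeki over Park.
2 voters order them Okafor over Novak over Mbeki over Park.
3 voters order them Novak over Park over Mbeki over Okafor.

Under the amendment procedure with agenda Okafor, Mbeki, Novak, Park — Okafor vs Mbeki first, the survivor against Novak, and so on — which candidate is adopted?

Novak

Round 1: Okafor vs Mbeki — 5–8, Mbeki advances.
Round 2: Mbeki vs Novak — 5–8, Novak advances.
Round 3: Novak vs Park — 8–5, Novak advances.
Novak survives the agenda.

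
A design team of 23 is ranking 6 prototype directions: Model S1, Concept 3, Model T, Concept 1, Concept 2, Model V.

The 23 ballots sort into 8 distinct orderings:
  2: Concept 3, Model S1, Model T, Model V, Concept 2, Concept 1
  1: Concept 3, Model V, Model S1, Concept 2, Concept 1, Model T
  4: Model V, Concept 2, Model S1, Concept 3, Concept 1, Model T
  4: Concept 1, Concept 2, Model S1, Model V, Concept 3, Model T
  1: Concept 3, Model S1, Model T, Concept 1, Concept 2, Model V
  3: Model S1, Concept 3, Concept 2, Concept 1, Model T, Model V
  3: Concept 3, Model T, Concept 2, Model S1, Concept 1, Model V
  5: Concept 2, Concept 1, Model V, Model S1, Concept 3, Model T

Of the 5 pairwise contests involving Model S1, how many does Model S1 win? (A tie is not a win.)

Model S1 against each rival (23 engineers):
Model S1–Concept 3: Model S1 16–7.
Model S1 vs Model T: 20 to 3, Model S1.
Model S1 vs Concept 1: Model S1 preferred on 2+1+4+1+3+3 = 14 ballots; Model S1 wins 14–9.
Model S1 vs Concept 2: Concept 2 wins 16–7.
Model S1 vs Model V: Model S1 is ranked higher on 2+4+1+3+3 = 13 ballots, Model V on 10. Model S1 wins 13–10.
Model S1 beats Concept 3, Model T, Concept 1, Model V; loses to Concept 2 — 4 pairwise wins.

4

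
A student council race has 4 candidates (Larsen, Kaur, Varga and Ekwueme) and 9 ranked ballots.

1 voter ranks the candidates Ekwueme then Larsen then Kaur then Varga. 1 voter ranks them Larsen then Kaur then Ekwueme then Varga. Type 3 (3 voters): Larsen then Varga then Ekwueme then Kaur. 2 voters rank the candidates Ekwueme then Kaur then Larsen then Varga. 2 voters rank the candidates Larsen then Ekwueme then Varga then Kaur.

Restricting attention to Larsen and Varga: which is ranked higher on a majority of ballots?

Larsen

Ballots ranking Larsen above Varga: 1 + 1 + 3 + 2 + 2 = 9.
Ballots ranking Varga above Larsen: 9 − 9 = 0.
Larsen wins the head-to-head 9–0.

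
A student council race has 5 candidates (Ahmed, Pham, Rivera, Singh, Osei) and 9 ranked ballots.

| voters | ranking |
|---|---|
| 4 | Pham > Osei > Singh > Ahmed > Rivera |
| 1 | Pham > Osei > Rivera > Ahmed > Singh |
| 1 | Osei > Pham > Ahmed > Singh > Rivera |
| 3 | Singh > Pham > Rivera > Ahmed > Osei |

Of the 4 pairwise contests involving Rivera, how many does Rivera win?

0

Rivera against each rival (9 voters):
Rivera vs Ahmed: Ahmed, 5–4.
Rivera vs Pham: Pham, 9–0.
Rivera vs Singh: 1 for Rivera, 8 for Singh — Singh by 8–1.
Rivera vs Osei: 3 to 6, Osei.
Rivera beats no one; loses to Ahmed, Pham, Singh, Osei — 0 pairwise wins.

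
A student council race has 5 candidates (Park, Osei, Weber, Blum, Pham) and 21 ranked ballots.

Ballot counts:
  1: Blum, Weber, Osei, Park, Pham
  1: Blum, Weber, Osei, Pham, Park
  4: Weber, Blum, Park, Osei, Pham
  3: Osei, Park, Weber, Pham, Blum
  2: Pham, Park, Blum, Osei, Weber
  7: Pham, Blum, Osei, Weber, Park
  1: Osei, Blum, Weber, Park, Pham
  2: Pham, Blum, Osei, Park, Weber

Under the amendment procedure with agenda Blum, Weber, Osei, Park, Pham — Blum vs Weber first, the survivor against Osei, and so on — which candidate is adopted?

Pham

Round 1: Blum vs Weber — 14–7, Blum advances.
Round 2: Blum vs Osei — 17–4, Blum advances.
Round 3: Blum vs Park — 16–5, Blum advances.
Round 4: Blum vs Pham — 7–14, Pham advances.
Pham survives the agenda.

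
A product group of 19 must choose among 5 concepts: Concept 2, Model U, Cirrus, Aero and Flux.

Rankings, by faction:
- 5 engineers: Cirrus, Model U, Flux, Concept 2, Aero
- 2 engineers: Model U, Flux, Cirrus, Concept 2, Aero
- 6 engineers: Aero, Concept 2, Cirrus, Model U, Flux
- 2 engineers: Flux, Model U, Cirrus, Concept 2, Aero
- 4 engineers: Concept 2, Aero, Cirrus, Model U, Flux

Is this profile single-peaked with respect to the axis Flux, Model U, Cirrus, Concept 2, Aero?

yes

Axis positions: Flux=1, Model U=2, Cirrus=3, Concept 2=4, Aero=5.
Faction 1 (peak Cirrus at position 3): ranking walks positions 3-2-1-4-5, expanding outward from the peak — single-peaked.
Faction 2 (peak Model U at position 2): ranking walks positions 2-1-3-4-5, expanding outward from the peak — single-peaked.
Faction 3 (peak Aero at position 5): ranking walks positions 5-4-3-2-1, expanding outward from the peak — single-peaked.
Faction 4 (peak Flux at position 1): ranking walks positions 1-2-3-4-5, expanding outward from the peak — single-peaked.
Faction 5 (peak Concept 2 at position 4): ranking walks positions 4-5-3-2-1, expanding outward from the peak — single-peaked.
Every ranking is single-peaked on this axis.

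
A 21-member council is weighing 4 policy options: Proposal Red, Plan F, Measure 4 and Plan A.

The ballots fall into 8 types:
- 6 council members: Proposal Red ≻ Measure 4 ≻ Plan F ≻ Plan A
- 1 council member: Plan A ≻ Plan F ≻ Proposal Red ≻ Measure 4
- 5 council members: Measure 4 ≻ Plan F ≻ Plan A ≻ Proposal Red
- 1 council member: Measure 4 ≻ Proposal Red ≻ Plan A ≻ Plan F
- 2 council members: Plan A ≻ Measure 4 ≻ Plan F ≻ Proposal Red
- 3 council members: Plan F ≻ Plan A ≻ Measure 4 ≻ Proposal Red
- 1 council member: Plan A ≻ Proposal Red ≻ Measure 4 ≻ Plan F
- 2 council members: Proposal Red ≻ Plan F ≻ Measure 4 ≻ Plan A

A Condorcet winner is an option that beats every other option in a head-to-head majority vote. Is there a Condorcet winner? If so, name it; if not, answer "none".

Measure 4

Pairwise majorities:
Proposal Red vs Plan F: Plan F, 11–10.
Proposal Red–Measure 4: Measure 4 11–10.
Proposal Red–Plan A: Plan A 12–9.
Plan F vs Measure 4: Measure 4, 15–6.
Plan F–Plan A: Plan F 16–5.
Measure 4–Plan A: Measure 4 14–7.
Only Measure 4 has no losses; Measure 4 is the Condorcet winner.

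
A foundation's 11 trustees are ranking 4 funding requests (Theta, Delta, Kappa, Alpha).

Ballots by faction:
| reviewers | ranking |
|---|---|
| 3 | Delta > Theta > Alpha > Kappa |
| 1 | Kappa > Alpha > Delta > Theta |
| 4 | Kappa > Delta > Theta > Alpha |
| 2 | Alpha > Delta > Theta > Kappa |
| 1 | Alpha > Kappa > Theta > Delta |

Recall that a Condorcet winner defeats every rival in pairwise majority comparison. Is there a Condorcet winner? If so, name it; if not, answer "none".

none

Check each pair by majority over 11 ballots:
Theta vs Delta: Theta is ranked higher on 1 ballot, Delta on 10. Delta wins 10–1.
Theta vs Kappa: 3+2 = 5 for Theta, 6 for Kappa — Kappa by 6–5.
Theta vs Alpha: 7 to 4, Theta.
Delta vs Kappa: Delta is ranked higher on 3+2 = 5 ballots, Kappa on 6. Kappa wins 6–5.
Delta vs Alpha: 3+4 = 7 for Delta, 4 for Alpha — Delta by 7–4.
Kappa vs Alpha: 5 to 6, Alpha.
Each project drops at least one matchup (Theta loses to Delta; Delta loses to Kappa; Kappa loses to Alpha; Alpha loses to Theta); the cycle Theta → Alpha → Kappa → Theta rules out a Condorcet winner.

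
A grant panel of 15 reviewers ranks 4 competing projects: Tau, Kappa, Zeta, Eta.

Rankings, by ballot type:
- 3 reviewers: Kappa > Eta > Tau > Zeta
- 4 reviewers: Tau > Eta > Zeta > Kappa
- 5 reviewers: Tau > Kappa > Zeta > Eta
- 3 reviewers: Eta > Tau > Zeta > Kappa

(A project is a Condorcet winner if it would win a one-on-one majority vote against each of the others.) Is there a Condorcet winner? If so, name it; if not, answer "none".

Tau

Head-to-head results (15 reviewers):
Tau vs Kappa: Tau preferred on 4+5+3 = 12 ballots; Tau wins 12–3.
Tau vs Zeta: 15 to 0, Tau.
Tau vs Eta: 9 to 6, Tau.
Kappa vs Zeta: 3+5 = 8 for Kappa, 7 for Zeta — Kappa by 8–7.
Kappa vs Eta: Kappa is ranked higher on 3+5 = 8 ballots, Eta on 7. Kappa wins 8–7.
Zeta vs Eta: Zeta preferred on 5 ballots; Eta wins 10–5.
Tau defeats every rival head-to-head and is the Condorcet winner.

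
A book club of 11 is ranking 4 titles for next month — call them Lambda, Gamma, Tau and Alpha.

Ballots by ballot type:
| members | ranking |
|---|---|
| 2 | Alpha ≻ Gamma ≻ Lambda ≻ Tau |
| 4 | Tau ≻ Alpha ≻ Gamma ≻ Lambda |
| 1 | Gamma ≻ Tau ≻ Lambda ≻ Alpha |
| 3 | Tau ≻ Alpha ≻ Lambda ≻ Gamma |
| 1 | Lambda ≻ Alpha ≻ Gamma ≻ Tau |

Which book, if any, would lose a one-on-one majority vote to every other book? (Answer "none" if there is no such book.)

Pairwise majorities:
Lambda vs Gamma: 4 to 7, Gamma.
Lambda vs Tau: Tau wins 8–3.
Lambda vs Alpha: Alpha, 9–2.
Gamma vs Tau: Tau wins 7–4.
Gamma vs Alpha: Gamma is ranked higher on 1 ballot, Alpha on 10. Alpha wins 10–1.
Tau vs Alpha: 8 to 3, Tau.
Lambda is beaten in every head-to-head and is the Condorcet loser.

Lambda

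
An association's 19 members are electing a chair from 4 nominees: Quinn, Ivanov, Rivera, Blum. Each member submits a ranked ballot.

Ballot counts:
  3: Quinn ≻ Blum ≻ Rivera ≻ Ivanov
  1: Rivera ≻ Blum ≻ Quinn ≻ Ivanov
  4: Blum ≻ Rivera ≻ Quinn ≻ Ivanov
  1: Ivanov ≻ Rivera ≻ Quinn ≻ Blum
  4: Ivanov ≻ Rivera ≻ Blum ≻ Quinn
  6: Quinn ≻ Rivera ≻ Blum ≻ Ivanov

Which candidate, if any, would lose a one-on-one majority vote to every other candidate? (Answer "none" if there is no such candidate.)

Head-to-head results (19 voters):
Quinn vs Ivanov: 14 to 5, Quinn.
Quinn vs Rivera: Rivera, 10–9.
Quinn vs Blum: Quinn, 10–9.
Ivanov vs Rivera: Rivera wins 14–5.
Ivanov vs Blum: 1+4 = 5 for Ivanov, 14 for Blum — Blum by 14–5.
Rivera–Blum: Rivera 12–7.
Only Ivanov has no wins; Ivanov is the Condorcet loser.

Ivanov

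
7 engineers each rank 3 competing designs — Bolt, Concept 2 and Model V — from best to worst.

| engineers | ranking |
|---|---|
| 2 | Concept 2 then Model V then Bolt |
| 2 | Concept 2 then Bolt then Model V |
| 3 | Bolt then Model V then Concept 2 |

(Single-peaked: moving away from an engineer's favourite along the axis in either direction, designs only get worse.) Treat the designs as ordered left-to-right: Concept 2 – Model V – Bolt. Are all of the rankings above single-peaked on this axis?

no

Axis positions: Concept 2=1, Model V=2, Bolt=3.
Bloc 1 (peak Concept 2 at position 1): ranking walks positions 1-2-3, expanding outward from the peak — single-peaked.
Bloc 2: ranking walks positions 1-3-2; Bolt is ranked above Model V even though Model V lies between Bolt and the peak Concept 2 on the axis — preferences dip and rise again. Not single-peaked.
Bloc 3 (peak Bolt at position 3): ranking walks positions 3-2-1, expanding outward from the peak — single-peaked.
Bloc 2 violates single-peakedness, so the profile is not single-peaked on this axis.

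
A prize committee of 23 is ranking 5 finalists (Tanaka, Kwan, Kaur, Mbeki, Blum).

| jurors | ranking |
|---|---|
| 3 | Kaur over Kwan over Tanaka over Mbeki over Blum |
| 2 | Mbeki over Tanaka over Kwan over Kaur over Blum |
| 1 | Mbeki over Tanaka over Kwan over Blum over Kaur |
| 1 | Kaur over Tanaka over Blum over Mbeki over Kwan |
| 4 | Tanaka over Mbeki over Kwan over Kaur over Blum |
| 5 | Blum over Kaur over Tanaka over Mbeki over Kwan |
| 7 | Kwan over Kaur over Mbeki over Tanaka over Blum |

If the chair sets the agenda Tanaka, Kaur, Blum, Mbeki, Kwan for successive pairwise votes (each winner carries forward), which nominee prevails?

Kwan

Round 1: Tanaka vs Kaur — 7–16, Kaur advances.
Round 2: Kaur vs Blum — 17–6, Kaur advances.
Round 3: Kaur vs Mbeki — 16–7, Kaur advances.
Round 4: Kaur vs Kwan — 9–14, Kwan advances.
Kwan survives the agenda.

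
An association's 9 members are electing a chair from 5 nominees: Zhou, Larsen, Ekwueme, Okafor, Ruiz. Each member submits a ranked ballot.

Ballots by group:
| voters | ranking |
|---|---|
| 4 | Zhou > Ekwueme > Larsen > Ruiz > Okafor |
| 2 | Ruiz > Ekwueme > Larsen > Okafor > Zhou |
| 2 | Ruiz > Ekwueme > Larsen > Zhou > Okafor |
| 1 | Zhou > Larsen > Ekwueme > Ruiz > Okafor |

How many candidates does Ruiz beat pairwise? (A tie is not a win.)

1

Ruiz against each rival (9 voters):
Ruiz vs Zhou: 4 to 5, Zhou.
Ruiz vs Larsen: 4 to 5, Larsen.
Ruiz vs Ekwueme: Ekwueme wins 5–4.
Ruiz vs Okafor: Ruiz, 9–0.
Ruiz beats Okafor; loses to Zhou, Larsen, Ekwueme — 1 pairwise win.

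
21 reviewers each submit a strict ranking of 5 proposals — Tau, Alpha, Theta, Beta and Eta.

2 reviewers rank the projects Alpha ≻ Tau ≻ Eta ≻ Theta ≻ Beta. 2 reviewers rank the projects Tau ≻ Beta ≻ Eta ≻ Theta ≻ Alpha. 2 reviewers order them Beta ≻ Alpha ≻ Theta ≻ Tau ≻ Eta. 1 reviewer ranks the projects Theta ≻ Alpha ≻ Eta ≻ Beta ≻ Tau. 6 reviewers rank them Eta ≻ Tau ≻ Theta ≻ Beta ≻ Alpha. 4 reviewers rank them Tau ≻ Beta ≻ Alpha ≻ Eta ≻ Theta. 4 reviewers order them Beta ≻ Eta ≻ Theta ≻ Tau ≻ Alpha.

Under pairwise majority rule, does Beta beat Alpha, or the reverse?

Ballots ranking Beta above Alpha: 2 + 2 + 6 + 4 + 4 = 18.
Ballots ranking Alpha above Beta: 21 − 18 = 3.
Beta wins the head-to-head 18–3.

Beta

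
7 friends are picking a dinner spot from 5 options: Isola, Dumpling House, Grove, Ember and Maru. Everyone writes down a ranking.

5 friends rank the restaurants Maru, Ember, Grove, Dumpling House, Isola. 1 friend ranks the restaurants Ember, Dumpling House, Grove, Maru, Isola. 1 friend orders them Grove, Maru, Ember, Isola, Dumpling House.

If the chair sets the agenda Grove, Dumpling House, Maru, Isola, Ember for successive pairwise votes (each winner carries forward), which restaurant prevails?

Round 1: Grove vs Dumpling House — 6–1, Grove advances.
Round 2: Grove vs Maru — 2–5, Maru advances.
Round 3: Maru vs Isola — 7–0, Maru advances.
Round 4: Maru vs Ember — 6–1, Maru advances.
Maru survives the agenda.

Maru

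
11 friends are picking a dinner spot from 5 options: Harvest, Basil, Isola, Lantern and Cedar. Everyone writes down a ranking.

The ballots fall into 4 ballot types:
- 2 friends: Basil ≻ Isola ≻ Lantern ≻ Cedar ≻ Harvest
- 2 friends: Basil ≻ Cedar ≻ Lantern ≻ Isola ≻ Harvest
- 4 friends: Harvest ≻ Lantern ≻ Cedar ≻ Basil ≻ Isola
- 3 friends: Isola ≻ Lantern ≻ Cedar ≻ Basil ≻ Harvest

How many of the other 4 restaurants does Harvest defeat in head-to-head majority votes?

0

Harvest against each rival (11 friends):
Harvest vs Basil: 4 to 7, Basil.
Harvest vs Isola: Isola, 7–4.
Harvest vs Lantern: Harvest is ranked higher on 4 ballots, Lantern on 7. Lantern wins 7–4.
Harvest vs Cedar: Harvest preferred on 4 ballots; Cedar wins 7–4.
Harvest beats no one; loses to Basil, Isola, Lantern, Cedar — 0 pairwise wins.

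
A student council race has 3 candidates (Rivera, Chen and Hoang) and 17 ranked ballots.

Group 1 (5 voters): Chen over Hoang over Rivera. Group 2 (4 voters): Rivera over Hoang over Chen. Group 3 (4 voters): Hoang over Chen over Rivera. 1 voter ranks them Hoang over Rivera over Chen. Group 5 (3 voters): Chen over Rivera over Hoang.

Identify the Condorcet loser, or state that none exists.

Pairwise majorities:
Rivera–Chen: Chen 12–5.
Rivera vs Hoang: Rivera preferred on 4+3 = 7 ballots; Hoang wins 10–7.
Chen–Hoang: Hoang 9–8.
Rivera loses to every other candidate — it is the Condorcet loser.

Rivera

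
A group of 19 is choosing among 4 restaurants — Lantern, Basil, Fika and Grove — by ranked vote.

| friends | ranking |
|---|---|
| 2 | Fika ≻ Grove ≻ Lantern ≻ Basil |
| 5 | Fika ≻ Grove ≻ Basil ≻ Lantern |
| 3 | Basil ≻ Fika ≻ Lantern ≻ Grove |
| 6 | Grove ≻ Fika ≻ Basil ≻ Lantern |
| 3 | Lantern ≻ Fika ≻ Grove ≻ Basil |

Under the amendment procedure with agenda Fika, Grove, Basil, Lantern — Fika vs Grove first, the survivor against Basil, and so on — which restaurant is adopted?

Round 1: Fika vs Grove — 13–6, Fika advances.
Round 2: Fika vs Basil — 16–3, Fika advances.
Round 3: Fika vs Lantern — 16–3, Fika advances.
The agenda winner is Fika.

Fika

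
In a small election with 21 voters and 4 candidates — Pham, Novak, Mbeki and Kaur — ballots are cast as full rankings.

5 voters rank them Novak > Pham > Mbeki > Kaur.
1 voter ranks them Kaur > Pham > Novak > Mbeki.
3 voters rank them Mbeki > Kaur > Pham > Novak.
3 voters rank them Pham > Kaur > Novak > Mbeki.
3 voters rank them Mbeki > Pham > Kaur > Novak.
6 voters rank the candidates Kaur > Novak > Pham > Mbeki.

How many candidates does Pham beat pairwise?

Pham against each rival (21 voters):
Pham vs Novak: Novak, 11–10.
Pham vs Mbeki: 15 to 6, Pham.
Pham vs Kaur: Pham is ranked higher on 5+3+3 = 11 ballots, Kaur on 10. Pham wins 11–10.
Pham beats Mbeki, Kaur; loses to Novak — 2 pairwise wins.

2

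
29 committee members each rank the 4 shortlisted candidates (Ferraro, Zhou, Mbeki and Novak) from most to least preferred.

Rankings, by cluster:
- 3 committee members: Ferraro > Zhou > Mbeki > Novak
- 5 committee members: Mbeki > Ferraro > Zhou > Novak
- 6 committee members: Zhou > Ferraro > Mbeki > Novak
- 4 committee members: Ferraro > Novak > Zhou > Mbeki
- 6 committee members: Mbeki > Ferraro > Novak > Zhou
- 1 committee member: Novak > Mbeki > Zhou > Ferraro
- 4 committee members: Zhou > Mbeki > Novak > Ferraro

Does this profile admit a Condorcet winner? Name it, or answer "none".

none

Head-to-head results (29 committee members):
Ferraro vs Zhou: 18 to 11, Ferraro.
Ferraro vs Mbeki: 13 to 16, Mbeki.
Ferraro vs Novak: Ferraro is ranked higher on 3+5+6+4+6 = 24 ballots, Novak on 5. Ferraro wins 24–5.
Zhou vs Mbeki: Zhou is ranked higher on 3+6+4+4 = 17 ballots, Mbeki on 12. Zhou wins 17–12.
Zhou vs Novak: 3+5+6+4 = 18 for Zhou, 11 for Novak — Zhou by 18–11.
Mbeki vs Novak: 3+5+6+6+4 = 24 for Mbeki, 5 for Novak — Mbeki by 24–5.
Every candidate loses at least once (Ferraro loses to Mbeki; Zhou loses to Ferraro; Mbeki loses to Zhou; Novak loses to Ferraro). The majority relation contains the cycle Ferraro > Zhou > Mbeki > Ferraro, so there is no Condorcet winner.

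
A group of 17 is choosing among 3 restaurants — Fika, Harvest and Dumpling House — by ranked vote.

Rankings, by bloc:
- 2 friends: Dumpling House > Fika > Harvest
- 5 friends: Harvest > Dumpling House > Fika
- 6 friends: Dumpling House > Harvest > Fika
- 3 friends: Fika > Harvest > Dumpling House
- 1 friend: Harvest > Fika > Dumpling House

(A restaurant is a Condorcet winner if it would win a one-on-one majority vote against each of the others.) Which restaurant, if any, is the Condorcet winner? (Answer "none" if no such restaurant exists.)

Head-to-head results (17 friends):
Fika vs Harvest: 5 to 12, Harvest.
Fika vs Dumpling House: Fika is ranked higher on 3+1 = 4 ballots, Dumpling House on 13. Dumpling House wins 13–4.
Harvest vs Dumpling House: 5+3+1 = 9 for Harvest, 8 for Dumpling House — Harvest by 9–8.
Harvest wins every pairwise contest, so Harvest is the Condorcet winner.

Harvest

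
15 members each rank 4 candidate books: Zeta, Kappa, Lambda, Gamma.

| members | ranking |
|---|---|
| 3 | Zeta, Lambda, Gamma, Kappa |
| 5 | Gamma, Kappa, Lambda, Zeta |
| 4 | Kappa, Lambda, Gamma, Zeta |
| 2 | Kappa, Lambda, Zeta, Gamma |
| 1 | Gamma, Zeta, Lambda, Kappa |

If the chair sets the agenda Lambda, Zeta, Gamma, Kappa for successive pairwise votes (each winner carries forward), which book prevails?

Round 1: Lambda vs Zeta — 11–4, Lambda advances.
Round 2: Lambda vs Gamma — 9–6, Lambda advances.
Round 3: Lambda vs Kappa — 4–11, Kappa advances.
The agenda winner is Kappa.

Kappa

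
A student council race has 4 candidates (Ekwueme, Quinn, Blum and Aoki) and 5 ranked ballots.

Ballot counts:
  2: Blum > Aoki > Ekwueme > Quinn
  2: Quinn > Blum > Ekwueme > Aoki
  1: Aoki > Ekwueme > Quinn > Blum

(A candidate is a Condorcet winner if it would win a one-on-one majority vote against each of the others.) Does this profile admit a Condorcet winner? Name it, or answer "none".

Pairwise majorities:
Ekwueme vs Quinn: Ekwueme, 3–2.
Ekwueme vs Blum: Ekwueme preferred on 1 ballot; Blum wins 4–1.
Ekwueme vs Aoki: Ekwueme is ranked higher on 2 ballots, Aoki on 3. Aoki wins 3–2.
Quinn vs Blum: 2+1 = 3 for Quinn, 2 for Blum — Quinn by 3–2.
Quinn vs Aoki: Quinn is ranked higher on 2 ballots, Aoki on 3. Aoki wins 3–2.
Blum vs Aoki: 4 to 1, Blum.
Each candidate drops at least one matchup (Ekwueme loses to Blum; Quinn loses to Ekwueme; Blum loses to Quinn; Aoki loses to Blum); the cycle Ekwueme beats Quinn beats Blum beats Ekwueme rules out a Condorcet winner.

none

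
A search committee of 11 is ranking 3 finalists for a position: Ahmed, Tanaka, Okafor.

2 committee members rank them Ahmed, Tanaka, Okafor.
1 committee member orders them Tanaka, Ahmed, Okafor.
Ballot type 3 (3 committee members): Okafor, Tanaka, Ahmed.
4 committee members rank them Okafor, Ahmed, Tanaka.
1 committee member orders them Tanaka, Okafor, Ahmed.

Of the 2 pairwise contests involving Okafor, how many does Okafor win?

Okafor against each rival (11 committee members):
Okafor vs Ahmed: Okafor wins 8–3.
Okafor vs Tanaka: Okafor, 7–4.
Okafor beats Ahmed, Tanaka — 2 pairwise wins.

2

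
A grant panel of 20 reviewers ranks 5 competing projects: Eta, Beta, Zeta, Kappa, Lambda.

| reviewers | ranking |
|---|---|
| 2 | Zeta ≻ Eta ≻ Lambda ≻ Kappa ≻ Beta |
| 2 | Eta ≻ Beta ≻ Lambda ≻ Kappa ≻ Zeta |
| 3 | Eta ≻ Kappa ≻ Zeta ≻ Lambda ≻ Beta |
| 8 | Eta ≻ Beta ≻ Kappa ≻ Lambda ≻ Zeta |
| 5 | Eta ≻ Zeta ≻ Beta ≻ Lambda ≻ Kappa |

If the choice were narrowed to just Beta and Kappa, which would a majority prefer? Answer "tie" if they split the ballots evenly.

Ballots ranking Beta above Kappa: 2 + 8 + 5 = 15.
Ballots ranking Kappa above Beta: 20 − 15 = 5.
Beta wins the head-to-head 15–5.

Beta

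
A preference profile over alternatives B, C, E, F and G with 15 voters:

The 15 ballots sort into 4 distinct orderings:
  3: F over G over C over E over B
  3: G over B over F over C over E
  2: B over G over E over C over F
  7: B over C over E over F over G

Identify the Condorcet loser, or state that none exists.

Pairwise majorities:
B–C: B 12–3.
B vs E: B wins 12–3.
B vs F: B preferred on 3+2+7 = 12 ballots; B wins 12–3.
B vs G: B wins 9–6.
C vs E: C wins 13–2.
C vs F: C is ranked higher on 2+7 = 9 ballots, F on 6. C wins 9–6.
C vs G: C preferred on 7 ballots; G wins 8–7.
E–F: E 9–6.
E vs G: G, 8–7.
F vs G: 10 to 5, F.
Every alternative wins at least one matchup (B beats C; C beats E; E beats F; F beats G; G beats C), so there is no Condorcet loser.

none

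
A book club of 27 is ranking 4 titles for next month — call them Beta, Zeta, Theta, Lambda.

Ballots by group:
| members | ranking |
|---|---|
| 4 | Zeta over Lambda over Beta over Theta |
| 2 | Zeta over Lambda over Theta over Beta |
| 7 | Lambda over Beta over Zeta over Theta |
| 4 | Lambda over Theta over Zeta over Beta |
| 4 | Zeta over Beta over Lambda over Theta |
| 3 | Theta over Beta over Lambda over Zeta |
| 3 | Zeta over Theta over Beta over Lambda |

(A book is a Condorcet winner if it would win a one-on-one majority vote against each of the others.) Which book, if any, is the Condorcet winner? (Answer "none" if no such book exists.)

Check each pair by majority over 27 ballots:
Beta–Zeta: Zeta 17–10.
Beta vs Theta: Beta, 15–12.
Beta vs Lambda: Lambda wins 17–10.
Zeta vs Theta: Zeta, 20–7.
Zeta vs Lambda: Lambda wins 14–13.
Theta vs Lambda: Lambda, 21–6.
Only Lambda has no losses; Lambda is the Condorcet winner.

Lambda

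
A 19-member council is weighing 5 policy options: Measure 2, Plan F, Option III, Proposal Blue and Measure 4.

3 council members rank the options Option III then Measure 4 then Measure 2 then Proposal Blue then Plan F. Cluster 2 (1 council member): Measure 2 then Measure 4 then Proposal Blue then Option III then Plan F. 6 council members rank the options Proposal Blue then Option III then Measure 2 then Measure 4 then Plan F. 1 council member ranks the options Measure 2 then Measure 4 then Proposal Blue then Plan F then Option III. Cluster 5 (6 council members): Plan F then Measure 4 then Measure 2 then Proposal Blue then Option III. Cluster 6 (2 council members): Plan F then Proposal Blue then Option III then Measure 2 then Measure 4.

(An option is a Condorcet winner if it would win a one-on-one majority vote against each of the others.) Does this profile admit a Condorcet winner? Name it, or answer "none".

Pairwise majorities:
Measure 2 vs Plan F: Measure 2 wins 11–8.
Measure 2 vs Option III: Option III, 11–8.
Measure 2 vs Proposal Blue: Measure 2, 11–8.
Measure 2 vs Measure 4: Measure 2, 10–9.
Plan F vs Option III: Option III, 10–9.
Plan F vs Proposal Blue: Proposal Blue wins 11–8.
Plan F vs Measure 4: Measure 4, 11–8.
Option III vs Proposal Blue: Proposal Blue wins 16–3.
Option III vs Measure 4: Option III, 11–8.
Proposal Blue vs Measure 4: Measure 4, 11–8.
Every option loses at least once (Measure 2 loses to Option III; Plan F loses to Measure 2; Option III loses to Proposal Blue; Proposal Blue loses to Measure 2; Measure 4 loses to Measure 2). The majority relation contains the cycle Measure 2 → Proposal Blue → Option III → Measure 2, so there is no Condorcet winner.

none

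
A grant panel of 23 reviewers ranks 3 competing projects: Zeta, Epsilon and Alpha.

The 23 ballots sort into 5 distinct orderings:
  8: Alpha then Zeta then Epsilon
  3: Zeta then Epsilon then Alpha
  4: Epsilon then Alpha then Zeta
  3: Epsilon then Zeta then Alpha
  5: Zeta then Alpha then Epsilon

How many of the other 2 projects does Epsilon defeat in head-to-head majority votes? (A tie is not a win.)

Epsilon against each rival (23 reviewers):
Epsilon vs Zeta: Epsilon preferred on 4+3 = 7 ballots; Zeta wins 16–7.
Epsilon–Alpha: Alpha 13–10.
Epsilon beats no one; loses to Zeta, Alpha — 0 pairwise wins.

0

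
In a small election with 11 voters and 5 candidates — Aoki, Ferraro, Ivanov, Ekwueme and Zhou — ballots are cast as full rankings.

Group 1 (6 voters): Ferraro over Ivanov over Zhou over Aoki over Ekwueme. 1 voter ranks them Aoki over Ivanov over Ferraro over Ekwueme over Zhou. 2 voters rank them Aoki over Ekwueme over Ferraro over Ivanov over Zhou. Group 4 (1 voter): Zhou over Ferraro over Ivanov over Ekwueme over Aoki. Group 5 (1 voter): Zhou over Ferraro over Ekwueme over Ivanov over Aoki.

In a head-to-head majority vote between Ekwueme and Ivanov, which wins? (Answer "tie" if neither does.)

Ivanov

Ballots ranking Ekwueme above Ivanov: 2 + 1 = 3.
Ballots ranking Ivanov above Ekwueme: 11 − 3 = 8.
Ivanov wins the head-to-head 8–3.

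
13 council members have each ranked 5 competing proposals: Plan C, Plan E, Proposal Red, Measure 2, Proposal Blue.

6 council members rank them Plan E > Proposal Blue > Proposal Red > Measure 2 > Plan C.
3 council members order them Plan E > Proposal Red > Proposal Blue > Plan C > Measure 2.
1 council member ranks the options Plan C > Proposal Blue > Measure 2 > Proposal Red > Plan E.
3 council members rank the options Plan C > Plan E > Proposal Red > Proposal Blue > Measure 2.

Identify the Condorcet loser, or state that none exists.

Measure 2

Pairwise majorities:
Plan C vs Plan E: 4 to 9, Plan E.
Plan C–Proposal Red: Proposal Red 9–4.
Plan C vs Measure 2: 7 to 6, Plan C.
Plan C–Proposal Blue: Proposal Blue 9–4.
Plan E vs Proposal Red: 6+3+3 = 12 for Plan E, 1 for Proposal Red — Plan E by 12–1.
Plan E vs Measure 2: 12 to 1, Plan E.
Plan E vs Proposal Blue: Plan E wins 12–1.
Proposal Red vs Measure 2: Proposal Red wins 12–1.
Proposal Red–Proposal Blue: Proposal Blue 7–6.
Measure 2 vs Proposal Blue: Proposal Blue wins 13–0.
Only Measure 2 has no wins; Measure 2 is the Condorcet loser.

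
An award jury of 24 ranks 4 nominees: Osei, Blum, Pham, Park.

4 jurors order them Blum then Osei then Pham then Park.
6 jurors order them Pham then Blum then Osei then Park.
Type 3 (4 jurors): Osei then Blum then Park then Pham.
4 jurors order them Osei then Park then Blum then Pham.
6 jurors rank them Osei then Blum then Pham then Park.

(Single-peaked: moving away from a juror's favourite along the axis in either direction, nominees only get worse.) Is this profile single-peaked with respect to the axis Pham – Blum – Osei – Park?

Axis positions: Pham=1, Blum=2, Osei=3, Park=4.
Type 1 (peak Blum at position 2): ranking walks positions 2-3-1-4, expanding outward from the peak — single-peaked.
Type 2 (peak Pham at position 1): ranking walks positions 1-2-3-4, expanding outward from the peak — single-peaked.
Type 3 (peak Osei at position 3): ranking walks positions 3-2-4-1, expanding outward from the peak — single-peaked.
Type 4 (peak Osei at position 3): ranking walks positions 3-4-2-1, expanding outward from the peak — single-peaked.
Type 5 (peak Osei at position 3): ranking walks positions 3-2-1-4, expanding outward from the peak — single-peaked.
Every ranking is single-peaked on this axis.

yes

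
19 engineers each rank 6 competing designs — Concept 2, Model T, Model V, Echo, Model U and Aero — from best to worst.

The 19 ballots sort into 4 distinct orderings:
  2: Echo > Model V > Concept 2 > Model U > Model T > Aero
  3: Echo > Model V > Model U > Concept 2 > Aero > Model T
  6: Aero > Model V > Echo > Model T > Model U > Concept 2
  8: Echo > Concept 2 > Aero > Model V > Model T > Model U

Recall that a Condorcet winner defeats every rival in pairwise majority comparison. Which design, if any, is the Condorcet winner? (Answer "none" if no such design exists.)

Pairwise majorities:
Concept 2 vs Model T: 2+3+8 = 13 for Concept 2, 6 for Model T — Concept 2 by 13–6.
Concept 2 vs Model V: 8 for Concept 2, 11 for Model V — Model V by 11–8.
Concept 2 vs Echo: 0 for Concept 2, 19 for Echo — Echo by 19–0.
Concept 2 vs Model U: Concept 2 is ranked higher on 2+8 = 10 ballots, Model U on 9. Concept 2 wins 10–9.
Concept 2 vs Aero: Concept 2 is ranked higher on 2+3+8 = 13 ballots, Aero on 6. Concept 2 wins 13–6.
Model T vs Model V: Model V, 19–0.
Model T vs Echo: 0 to 19, Echo.
Model T vs Model U: Model T preferred on 6+8 = 14 ballots; Model T wins 14–5.
Model T vs Aero: Aero, 17–2.
Model V vs Echo: Model V preferred on 6 ballots; Echo wins 13–6.
Model V–Model U: Model V 19–0.
Model V vs Aero: Model V is ranked higher on 2+3 = 5 ballots, Aero on 14. Aero wins 14–5.
Echo vs Model U: Echo wins 19–0.
Echo vs Aero: Echo wins 13–6.
Model U vs Aero: Aero wins 14–5.
Echo beats each of Concept 2, Model T, Model V, Model U, Aero — Echo is the Condorcet winner.

Echo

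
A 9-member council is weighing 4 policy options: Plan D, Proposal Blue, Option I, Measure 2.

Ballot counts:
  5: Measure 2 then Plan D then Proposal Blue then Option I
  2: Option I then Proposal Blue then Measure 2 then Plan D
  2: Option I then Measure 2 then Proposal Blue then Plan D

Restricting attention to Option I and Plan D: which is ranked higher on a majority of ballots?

Ballots ranking Option I above Plan D: 2 + 2 = 4.
Ballots ranking Plan D above Option I: 9 − 4 = 5.
Plan D wins the head-to-head 5–4.

Plan D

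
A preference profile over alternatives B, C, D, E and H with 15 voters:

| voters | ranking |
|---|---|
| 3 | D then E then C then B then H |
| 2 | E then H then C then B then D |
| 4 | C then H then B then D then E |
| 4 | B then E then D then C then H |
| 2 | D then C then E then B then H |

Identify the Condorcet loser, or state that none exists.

H

Pairwise majorities:
B vs C: 4 for B, 11 for C — C by 11–4.
B vs D: B, 10–5.
B vs E: 8 to 7, B.
B vs H: 3+4+2 = 9 for B, 6 for H — B by 9–6.
C vs D: 2+4 = 6 for C, 9 for D — D by 9–6.
C vs E: E, 9–6.
C vs H: 3+4+4+2 = 13 for C, 2 for H — C by 13–2.
D vs E: D wins 9–6.
D–H: D 9–6.
E–H: E 11–4.
H loses to every other alternative — it is the Condorcet loser.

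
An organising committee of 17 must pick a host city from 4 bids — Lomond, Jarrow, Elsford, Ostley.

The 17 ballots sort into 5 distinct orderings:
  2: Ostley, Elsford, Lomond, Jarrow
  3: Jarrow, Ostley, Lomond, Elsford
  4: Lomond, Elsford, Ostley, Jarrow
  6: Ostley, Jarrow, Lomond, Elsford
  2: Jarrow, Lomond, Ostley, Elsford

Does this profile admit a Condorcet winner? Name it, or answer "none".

Ostley

Check each pair by majority over 17 ballots:
Lomond vs Jarrow: Lomond is ranked higher on 2+4 = 6 ballots, Jarrow on 11. Jarrow wins 11–6.
Lomond vs Elsford: 3+4+6+2 = 15 for Lomond, 2 for Elsford — Lomond by 15–2.
Lomond vs Ostley: 6 to 11, Ostley.
Jarrow vs Elsford: 11 to 6, Jarrow.
Jarrow vs Ostley: 3+2 = 5 for Jarrow, 12 for Ostley — Ostley by 12–5.
Elsford vs Ostley: Elsford preferred on 4 ballots; Ostley wins 13–4.
Ostley defeats every rival head-to-head and is the Condorcet winner.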